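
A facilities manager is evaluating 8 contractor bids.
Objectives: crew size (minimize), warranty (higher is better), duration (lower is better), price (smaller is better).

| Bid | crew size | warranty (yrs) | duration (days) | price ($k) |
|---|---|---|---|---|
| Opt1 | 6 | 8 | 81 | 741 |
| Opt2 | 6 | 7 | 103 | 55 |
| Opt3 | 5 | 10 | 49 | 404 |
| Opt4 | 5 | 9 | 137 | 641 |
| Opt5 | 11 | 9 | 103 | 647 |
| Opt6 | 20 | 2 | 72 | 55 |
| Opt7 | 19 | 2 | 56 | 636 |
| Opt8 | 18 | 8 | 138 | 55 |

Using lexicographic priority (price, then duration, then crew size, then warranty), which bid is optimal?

Opt6

First minimize price: best is 55, kept {Opt2, Opt6, Opt8}.
Then minimize duration: best is 72, kept {Opt6}.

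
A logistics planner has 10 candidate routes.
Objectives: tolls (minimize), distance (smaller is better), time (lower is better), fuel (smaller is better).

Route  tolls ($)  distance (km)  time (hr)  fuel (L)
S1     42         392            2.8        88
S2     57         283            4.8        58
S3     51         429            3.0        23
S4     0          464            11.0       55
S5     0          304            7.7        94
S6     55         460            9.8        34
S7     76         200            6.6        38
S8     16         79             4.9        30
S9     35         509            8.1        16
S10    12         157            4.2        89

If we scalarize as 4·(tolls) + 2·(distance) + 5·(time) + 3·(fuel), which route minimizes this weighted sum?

S1: 4·42 + 2·392 + 5·2.8 + 3·88 = 1230.0
S2: 4·57 + 2·283 + 5·4.8 + 3·58 = 992.0
S3: 4·51 + 2·429 + 5·3.0 + 3·23 = 1146.0
S4: 4·0 + 2·464 + 5·11.0 + 3·55 = 1148.0
S5: 4·0 + 2·304 + 5·7.7 + 3·94 = 928.5
S6: 4·55 + 2·460 + 5·9.8 + 3·34 = 1291.0
S7: 4·76 + 2·200 + 5·6.6 + 3·38 = 851.0
S8: 4·16 + 2·79 + 5·4.9 + 3·30 = 336.5
S9: 4·35 + 2·509 + 5·8.1 + 3·16 = 1246.5
S10: 4·12 + 2·157 + 5·4.2 + 3·89 = 650.0
Lowest: S8 at 336.5.

S8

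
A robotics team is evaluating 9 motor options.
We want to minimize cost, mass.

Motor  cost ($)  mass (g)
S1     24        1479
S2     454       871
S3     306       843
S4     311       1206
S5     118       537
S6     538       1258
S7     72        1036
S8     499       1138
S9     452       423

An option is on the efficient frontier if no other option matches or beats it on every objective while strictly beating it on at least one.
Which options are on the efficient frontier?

S1, S5, S7, S9

S1: not dominated (best cost).
S2: dominated by S3 (cost 306≤454, mass 843≤871).
S3: dominated by S5 (cost 118≤306, mass 537≤843).
S4: dominated by S3 (cost 306≤311, mass 843≤1206).
S5: not dominated.
S6: dominated by S2 (cost 454≤538, mass 871≤1258).
S7: not dominated.
S8: dominated by S2 (cost 454≤499, mass 871≤1138).
S9: not dominated (best mass).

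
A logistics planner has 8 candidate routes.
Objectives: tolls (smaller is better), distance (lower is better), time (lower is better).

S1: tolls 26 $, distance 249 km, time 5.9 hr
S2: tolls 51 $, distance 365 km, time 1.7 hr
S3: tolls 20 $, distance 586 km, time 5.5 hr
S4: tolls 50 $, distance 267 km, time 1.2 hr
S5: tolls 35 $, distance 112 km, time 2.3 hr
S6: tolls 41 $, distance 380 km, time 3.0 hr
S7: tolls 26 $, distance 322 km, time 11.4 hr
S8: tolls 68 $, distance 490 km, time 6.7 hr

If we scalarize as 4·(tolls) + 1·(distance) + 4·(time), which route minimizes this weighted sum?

S1: 4·26 + 1·249 + 4·5.9 = 376.6
S2: 4·51 + 1·365 + 4·1.7 = 575.8
S3: 4·20 + 1·586 + 4·5.5 = 688.0
S4: 4·50 + 1·267 + 4·1.2 = 471.8
S5: 4·35 + 1·112 + 4·2.3 = 261.2
S6: 4·41 + 1·380 + 4·3.0 = 556.0
S7: 4·26 + 1·322 + 4·11.4 = 471.6
S8: 4·68 + 1·490 + 4·6.7 = 788.8
Lowest: S5 at 261.2.

S5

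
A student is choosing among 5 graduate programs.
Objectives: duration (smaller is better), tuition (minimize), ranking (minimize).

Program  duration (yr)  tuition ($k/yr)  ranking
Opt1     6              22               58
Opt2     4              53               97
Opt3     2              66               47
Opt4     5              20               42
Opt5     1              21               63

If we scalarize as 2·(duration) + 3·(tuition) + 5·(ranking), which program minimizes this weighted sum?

Opt1: 2·6 + 3·22 + 5·58 = 368
Opt2: 2·4 + 3·53 + 5·97 = 652
Opt3: 2·2 + 3·66 + 5·47 = 437
Opt4: 2·5 + 3·20 + 5·42 = 280
Opt5: 2·1 + 3·21 + 5·63 = 380
Lowest: Opt4 at 280.

Opt4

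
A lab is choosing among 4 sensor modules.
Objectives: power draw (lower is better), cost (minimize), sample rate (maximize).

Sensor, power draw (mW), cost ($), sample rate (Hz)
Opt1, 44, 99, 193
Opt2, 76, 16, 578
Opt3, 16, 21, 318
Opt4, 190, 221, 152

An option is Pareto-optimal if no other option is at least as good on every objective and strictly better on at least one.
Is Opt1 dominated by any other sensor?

Yes

Opt3 vs Opt1: power draw 16≤44, cost 21≤99, sample rate 318≥193 — Opt3 is at least as good on every objective and strictly better on at least one, so Opt3 dominates Opt1.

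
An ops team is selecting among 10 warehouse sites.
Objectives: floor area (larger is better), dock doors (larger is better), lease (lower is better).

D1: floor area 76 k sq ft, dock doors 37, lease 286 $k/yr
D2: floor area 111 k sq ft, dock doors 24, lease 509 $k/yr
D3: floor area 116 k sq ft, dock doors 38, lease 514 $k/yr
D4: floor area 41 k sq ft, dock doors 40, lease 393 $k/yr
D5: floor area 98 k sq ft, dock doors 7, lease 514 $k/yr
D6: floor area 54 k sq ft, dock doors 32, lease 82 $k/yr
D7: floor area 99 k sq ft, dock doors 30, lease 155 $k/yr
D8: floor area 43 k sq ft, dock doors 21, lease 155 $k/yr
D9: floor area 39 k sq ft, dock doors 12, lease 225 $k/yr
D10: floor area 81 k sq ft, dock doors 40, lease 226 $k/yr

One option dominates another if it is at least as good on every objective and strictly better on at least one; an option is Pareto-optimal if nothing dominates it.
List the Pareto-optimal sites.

D2, D3, D6, D7, D10

D1: dominated by D10 (floor area 81≥76, dock doors 40≥37, lease 226≤286).
D2: not dominated.
D3: not dominated (best floor area).
D4: dominated by D10 (floor area 81≥41, dock doors 40≥40, lease 226≤393).
D5: dominated by D2 (floor area 111≥98, dock doors 24≥7, lease 509≤514).
D6: not dominated (best lease).
D7: not dominated.
D8: dominated by D6 (floor area 54≥43, dock doors 32≥21, lease 82≤155).
D9: dominated by D6 (floor area 54≥39, dock doors 32≥12, lease 82≤225).
D10: not dominated.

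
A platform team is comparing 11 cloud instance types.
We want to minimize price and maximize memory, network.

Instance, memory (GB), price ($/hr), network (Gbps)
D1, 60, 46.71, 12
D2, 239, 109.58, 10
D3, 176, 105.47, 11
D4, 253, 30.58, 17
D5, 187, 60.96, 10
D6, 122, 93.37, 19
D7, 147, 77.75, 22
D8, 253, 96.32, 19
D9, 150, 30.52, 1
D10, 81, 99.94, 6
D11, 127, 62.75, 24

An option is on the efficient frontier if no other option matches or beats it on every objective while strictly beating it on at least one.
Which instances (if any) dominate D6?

D7, D11

D7: memory 147≥122, price 77.75≤93.37, network 22≥19 — dominates D6.
D11: memory 127≥122, price 62.75≤93.37, network 24≥19 — dominates D6.
Others (D1, D2, D3, D4, D5, D8, D9, D10) are each worse than D6 on at least one objective.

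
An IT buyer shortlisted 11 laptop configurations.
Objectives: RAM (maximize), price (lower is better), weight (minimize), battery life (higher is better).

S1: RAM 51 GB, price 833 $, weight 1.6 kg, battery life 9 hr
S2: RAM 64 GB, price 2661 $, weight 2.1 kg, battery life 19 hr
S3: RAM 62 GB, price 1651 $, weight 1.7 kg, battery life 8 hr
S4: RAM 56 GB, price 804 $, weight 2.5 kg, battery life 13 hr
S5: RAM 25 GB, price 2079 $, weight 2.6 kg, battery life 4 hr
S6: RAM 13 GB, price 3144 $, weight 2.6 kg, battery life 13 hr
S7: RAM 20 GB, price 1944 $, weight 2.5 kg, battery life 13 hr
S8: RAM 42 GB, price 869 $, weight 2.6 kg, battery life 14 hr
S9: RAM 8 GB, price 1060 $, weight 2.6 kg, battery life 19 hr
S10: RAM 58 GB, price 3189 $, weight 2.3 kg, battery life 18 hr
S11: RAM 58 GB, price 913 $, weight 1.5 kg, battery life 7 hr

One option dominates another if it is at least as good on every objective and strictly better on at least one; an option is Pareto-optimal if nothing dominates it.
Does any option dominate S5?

Yes

S1 vs S5: RAM 51≥25, price 833≤2079, weight 1.6≤2.6, battery life 9≥4 — S1 is at least as good on every objective and strictly better on at least one, so S1 dominates S5.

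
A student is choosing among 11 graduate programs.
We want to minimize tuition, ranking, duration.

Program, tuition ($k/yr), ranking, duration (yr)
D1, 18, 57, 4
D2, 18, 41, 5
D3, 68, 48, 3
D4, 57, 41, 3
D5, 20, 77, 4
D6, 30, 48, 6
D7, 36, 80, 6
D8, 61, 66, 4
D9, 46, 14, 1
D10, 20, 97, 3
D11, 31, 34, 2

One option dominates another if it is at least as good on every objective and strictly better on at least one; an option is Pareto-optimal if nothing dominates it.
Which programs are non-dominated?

D1, D2, D9, D10, D11

D1: not dominated.
D2: not dominated.
D3: dominated by D4 (tuition 57≤68, ranking 41≤48, duration 3≤3).
D4: dominated by D9 (tuition 46≤57, ranking 14≤41, duration 1≤3).
D5: dominated by D1 (tuition 18≤20, ranking 57≤77, duration 4≤4).
D6: dominated by D2 (tuition 18≤30, ranking 41≤48, duration 5≤6).
D7: dominated by D1 (tuition 18≤36, ranking 57≤80, duration 4≤6).
D8: dominated by D1 (tuition 18≤61, ranking 57≤66, duration 4≤4).
D9: not dominated (best ranking).
D10: not dominated.
D11: not dominated.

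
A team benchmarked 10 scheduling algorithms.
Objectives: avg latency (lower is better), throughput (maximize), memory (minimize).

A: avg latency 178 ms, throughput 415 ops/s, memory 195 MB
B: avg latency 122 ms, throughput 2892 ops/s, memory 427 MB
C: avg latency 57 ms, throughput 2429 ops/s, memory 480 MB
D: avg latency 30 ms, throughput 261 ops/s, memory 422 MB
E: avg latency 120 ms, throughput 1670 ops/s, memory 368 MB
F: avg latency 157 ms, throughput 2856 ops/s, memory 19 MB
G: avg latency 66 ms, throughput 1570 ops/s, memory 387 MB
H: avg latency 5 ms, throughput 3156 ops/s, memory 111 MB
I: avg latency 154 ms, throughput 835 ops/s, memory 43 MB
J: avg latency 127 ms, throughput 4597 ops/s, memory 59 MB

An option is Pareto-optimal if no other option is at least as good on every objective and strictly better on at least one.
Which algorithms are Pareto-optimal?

A: dominated by F (avg latency 157≤178, throughput 2856≥415, memory 19≤195).
B: dominated by H (avg latency 5≤122, throughput 3156≥2892, memory 111≤427).
C: dominated by H (avg latency 5≤57, throughput 3156≥2429, memory 111≤480).
D: dominated by H (avg latency 5≤30, throughput 3156≥261, memory 111≤422).
E: dominated by H (avg latency 5≤120, throughput 3156≥1670, memory 111≤368).
F: not dominated (best memory).
G: dominated by H (avg latency 5≤66, throughput 3156≥1570, memory 111≤387).
H: not dominated (best avg latency).
I: not dominated.
J: not dominated (best throughput).

F, H, I, J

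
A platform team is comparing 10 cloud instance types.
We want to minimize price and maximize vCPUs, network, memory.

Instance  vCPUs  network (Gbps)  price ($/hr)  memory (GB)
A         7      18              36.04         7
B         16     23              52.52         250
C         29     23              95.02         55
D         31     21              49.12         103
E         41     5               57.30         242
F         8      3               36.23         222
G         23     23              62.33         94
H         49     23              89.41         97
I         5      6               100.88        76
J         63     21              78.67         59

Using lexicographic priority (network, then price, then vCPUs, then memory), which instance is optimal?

B

First maximize network: best is 23, kept {B, C, G, H}.
Then minimize price: best is 52.52, kept {B}.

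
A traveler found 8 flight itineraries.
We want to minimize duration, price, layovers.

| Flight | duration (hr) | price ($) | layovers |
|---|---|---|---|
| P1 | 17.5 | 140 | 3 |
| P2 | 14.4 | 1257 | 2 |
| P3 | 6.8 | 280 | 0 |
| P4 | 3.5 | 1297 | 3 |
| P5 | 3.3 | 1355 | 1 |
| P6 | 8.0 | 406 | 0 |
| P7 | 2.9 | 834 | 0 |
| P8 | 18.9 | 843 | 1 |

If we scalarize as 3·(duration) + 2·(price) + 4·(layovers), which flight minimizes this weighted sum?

P1

P1: 3·17.5 + 2·140 + 4·3 = 344.5
P2: 3·14.4 + 2·1257 + 4·2 = 2565.2
P3: 3·6.8 + 2·280 + 4·0 = 580.4
P4: 3·3.5 + 2·1297 + 4·3 = 2616.5
P5: 3·3.3 + 2·1355 + 4·1 = 2723.9
P6: 3·8.0 + 2·406 + 4·0 = 836.0
P7: 3·2.9 + 2·834 + 4·0 = 1676.7
P8: 3·18.9 + 2·843 + 4·1 = 1746.7
Lowest: P1 at 344.5.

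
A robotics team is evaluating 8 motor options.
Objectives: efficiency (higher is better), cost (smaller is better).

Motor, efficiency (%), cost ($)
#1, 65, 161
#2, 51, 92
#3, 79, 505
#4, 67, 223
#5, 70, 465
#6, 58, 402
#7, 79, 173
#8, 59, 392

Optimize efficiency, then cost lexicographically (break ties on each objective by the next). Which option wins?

First maximize efficiency: best is 79, kept {#3, #7}.
Then minimize cost: best is 173, kept {#7}.

#7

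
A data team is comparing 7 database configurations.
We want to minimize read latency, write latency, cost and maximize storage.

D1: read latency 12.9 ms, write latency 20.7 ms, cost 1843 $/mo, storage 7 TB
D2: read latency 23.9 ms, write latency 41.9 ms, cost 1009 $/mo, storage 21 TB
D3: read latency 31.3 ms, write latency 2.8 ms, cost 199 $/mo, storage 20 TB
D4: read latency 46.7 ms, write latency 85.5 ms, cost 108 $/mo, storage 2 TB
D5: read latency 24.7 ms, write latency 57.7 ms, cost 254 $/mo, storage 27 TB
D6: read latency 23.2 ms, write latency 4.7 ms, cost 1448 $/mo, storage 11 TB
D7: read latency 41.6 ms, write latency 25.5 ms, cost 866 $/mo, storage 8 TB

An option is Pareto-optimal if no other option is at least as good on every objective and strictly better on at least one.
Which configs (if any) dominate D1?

D2: worse on read latency (23.9 vs 12.9).
D3: worse on read latency (31.3 vs 12.9).
D4: worse on read latency (46.7 vs 12.9).
D5: worse on read latency (24.7 vs 12.9).
D6: worse on read latency (23.2 vs 12.9).
D7: worse on read latency (41.6 vs 12.9).
No option dominates D1.

none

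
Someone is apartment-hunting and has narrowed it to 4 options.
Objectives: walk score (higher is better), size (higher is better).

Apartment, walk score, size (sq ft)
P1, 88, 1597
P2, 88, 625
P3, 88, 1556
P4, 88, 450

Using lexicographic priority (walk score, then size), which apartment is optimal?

First maximize walk score: best is 88, kept {P1, P2, P3, P4}.
Then maximize size: best is 1597, kept {P1}.

P1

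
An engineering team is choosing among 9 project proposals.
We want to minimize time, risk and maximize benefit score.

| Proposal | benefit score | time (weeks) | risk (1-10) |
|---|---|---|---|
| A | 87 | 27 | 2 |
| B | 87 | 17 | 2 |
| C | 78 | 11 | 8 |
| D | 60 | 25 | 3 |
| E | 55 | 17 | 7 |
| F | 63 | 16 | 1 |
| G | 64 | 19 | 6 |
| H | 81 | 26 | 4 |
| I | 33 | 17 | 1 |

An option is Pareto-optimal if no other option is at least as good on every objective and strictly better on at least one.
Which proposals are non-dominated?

A: dominated by B (benefit score 87≥87, time 17≤27, risk 2≤2).
B: not dominated.
C: not dominated (best time).
D: dominated by B (benefit score 87≥60, time 17≤25, risk 2≤3).
E: dominated by B (benefit score 87≥55, time 17≤17, risk 2≤7).
F: not dominated.
G: dominated by B (benefit score 87≥64, time 17≤19, risk 2≤6).
H: dominated by B (benefit score 87≥81, time 17≤26, risk 2≤4).
I: dominated by F (benefit score 63≥33, time 16≤17, risk 1≤1).

B, C, F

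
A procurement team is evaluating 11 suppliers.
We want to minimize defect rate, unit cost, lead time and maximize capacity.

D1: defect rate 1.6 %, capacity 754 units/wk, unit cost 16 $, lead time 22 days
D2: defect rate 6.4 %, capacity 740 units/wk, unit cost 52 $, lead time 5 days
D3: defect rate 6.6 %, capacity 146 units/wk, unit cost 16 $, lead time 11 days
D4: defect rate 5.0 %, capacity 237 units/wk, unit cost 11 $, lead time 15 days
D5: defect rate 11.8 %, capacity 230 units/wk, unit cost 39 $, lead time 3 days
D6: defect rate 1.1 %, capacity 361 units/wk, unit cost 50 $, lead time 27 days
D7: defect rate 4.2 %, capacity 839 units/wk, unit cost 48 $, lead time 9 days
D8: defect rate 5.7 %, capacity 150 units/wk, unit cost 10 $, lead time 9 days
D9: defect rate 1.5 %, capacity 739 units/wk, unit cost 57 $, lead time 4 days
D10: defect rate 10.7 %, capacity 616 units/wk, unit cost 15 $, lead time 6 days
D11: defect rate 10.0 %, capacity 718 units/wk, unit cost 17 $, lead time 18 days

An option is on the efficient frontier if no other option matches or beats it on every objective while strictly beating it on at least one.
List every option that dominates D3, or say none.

D8

D8: defect rate 5.7≤6.6, capacity 150≥146, unit cost 10≤16, lead time 9≤11 — dominates D3.
Others (D1, D2, D4, D5, D6, D7, D9, D10, D11) are each worse than D3 on at least one objective.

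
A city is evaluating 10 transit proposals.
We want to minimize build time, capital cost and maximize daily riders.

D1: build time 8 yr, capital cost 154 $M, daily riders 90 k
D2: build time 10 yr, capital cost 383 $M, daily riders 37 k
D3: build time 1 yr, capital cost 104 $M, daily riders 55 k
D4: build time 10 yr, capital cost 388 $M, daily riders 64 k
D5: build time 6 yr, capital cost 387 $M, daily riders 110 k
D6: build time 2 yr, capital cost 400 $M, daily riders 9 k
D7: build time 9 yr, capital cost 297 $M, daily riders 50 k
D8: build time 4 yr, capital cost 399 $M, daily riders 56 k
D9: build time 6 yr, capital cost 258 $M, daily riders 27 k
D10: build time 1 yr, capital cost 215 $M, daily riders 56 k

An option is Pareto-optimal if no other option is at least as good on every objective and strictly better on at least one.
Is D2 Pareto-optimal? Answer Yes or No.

D1 vs D2: build time 8≤10, capital cost 154≤383, daily riders 90≥37 — D1 is at least as good on every objective and strictly better on at least one, so D1 dominates D2.

No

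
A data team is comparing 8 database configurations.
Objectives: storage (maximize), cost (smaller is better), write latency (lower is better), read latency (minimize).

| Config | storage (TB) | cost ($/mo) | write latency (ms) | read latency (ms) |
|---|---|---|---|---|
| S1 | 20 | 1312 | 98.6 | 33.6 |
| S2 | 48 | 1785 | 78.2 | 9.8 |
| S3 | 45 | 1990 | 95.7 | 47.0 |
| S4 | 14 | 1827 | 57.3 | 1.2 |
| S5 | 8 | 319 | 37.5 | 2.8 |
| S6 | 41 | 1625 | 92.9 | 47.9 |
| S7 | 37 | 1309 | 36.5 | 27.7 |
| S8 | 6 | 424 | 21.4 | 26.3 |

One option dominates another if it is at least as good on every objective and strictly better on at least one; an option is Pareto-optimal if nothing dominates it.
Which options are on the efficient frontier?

S1: dominated by S7 (storage 37≥20, cost 1309≤1312, write latency 36.5≤98.6, read latency 27.7≤33.6).
S2: not dominated (best storage).
S3: dominated by S2 (storage 48≥45, cost 1785≤1990, write latency 78.2≤95.7, read latency 9.8≤47.0).
S4: not dominated (best read latency).
S5: not dominated (best cost).
S6: not dominated.
S7: not dominated.
S8: not dominated (best write latency).

S2, S4, S5, S6, S7, S8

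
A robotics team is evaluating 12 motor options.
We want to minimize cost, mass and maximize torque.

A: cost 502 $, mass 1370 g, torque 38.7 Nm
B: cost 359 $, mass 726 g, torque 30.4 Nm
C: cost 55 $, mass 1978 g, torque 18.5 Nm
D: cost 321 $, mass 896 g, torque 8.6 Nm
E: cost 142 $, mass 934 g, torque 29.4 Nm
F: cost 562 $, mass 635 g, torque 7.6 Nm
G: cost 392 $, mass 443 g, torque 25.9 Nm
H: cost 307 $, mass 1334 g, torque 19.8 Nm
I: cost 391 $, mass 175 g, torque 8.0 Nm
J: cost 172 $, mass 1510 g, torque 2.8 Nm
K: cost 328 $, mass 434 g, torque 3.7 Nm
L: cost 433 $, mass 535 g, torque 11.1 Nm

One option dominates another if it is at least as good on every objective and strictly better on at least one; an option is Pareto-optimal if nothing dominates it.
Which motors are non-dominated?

A: not dominated (best torque).
B: not dominated.
C: not dominated (best cost).
D: not dominated.
E: not dominated.
F: dominated by G (cost 392≤562, mass 443≤635, torque 25.9≥7.6).
G: not dominated.
H: dominated by E (cost 142≤307, mass 934≤1334, torque 29.4≥19.8).
I: not dominated (best mass).
J: dominated by E (cost 142≤172, mass 934≤1510, torque 29.4≥2.8).
K: not dominated.
L: dominated by G (cost 392≤433, mass 443≤535, torque 25.9≥11.1).

A, B, C, D, E, G, I, K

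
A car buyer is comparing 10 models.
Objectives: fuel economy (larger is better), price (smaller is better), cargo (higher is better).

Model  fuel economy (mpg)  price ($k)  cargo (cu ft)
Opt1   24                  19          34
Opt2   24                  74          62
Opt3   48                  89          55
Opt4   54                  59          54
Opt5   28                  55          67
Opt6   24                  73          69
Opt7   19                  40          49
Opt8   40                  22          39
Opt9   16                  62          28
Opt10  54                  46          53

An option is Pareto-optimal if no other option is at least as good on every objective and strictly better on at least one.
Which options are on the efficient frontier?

Opt1: not dominated (best price).
Opt2: dominated by Opt5 (fuel economy 28≥24, price 55≤74, cargo 67≥62).
Opt3: not dominated.
Opt4: not dominated.
Opt5: not dominated.
Opt6: not dominated (best cargo).
Opt7: not dominated.
Opt8: not dominated.
Opt9: dominated by Opt1 (fuel economy 24≥16, price 19≤62, cargo 34≥28).
Opt10: not dominated.

Opt1, Opt3, Opt4, Opt5, Opt6, Opt7, Opt8, Opt10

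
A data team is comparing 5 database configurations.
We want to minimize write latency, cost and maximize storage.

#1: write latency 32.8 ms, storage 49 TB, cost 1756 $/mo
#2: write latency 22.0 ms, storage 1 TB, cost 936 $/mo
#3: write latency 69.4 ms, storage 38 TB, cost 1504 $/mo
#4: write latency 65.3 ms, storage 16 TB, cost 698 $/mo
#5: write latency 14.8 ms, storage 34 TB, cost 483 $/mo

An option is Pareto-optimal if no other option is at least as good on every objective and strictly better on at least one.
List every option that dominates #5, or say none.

none

#1: worse on write latency (32.8 vs 14.8).
#2: worse on write latency (22.0 vs 14.8).
#3: worse on write latency (69.4 vs 14.8).
#4: worse on write latency (65.3 vs 14.8).
No option dominates #5.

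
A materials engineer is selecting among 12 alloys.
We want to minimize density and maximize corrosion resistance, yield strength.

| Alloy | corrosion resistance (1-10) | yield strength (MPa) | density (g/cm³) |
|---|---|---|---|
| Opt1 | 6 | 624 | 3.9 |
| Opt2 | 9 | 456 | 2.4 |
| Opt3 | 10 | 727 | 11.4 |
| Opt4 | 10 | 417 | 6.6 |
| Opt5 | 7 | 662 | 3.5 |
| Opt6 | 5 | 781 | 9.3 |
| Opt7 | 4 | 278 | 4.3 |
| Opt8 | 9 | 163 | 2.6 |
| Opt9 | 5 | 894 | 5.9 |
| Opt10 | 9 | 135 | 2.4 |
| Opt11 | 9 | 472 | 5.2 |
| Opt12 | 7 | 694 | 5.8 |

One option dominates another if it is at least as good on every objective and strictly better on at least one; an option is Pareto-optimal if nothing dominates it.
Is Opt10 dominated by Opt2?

Opt2 vs Opt10: corrosion resistance 9≥9, yield strength 456≥135, density 2.4≤2.4 — Opt2 is at least as good on every objective with at least one strict improvement.

Yes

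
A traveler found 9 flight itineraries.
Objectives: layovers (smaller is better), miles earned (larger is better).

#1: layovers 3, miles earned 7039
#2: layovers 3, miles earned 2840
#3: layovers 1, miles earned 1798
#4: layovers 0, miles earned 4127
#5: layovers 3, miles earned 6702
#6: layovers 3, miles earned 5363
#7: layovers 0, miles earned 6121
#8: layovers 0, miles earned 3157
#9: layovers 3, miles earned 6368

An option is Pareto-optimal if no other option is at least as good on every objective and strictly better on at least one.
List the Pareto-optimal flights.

#1, #7

#1: not dominated (best miles earned).
#2: dominated by #1 (layovers 3≤3, miles earned 7039≥2840).
#3: dominated by #4 (layovers 0≤1, miles earned 4127≥1798).
#4: dominated by #7 (layovers 0≤0, miles earned 6121≥4127).
#5: dominated by #1 (layovers 3≤3, miles earned 7039≥6702).
#6: dominated by #1 (layovers 3≤3, miles earned 7039≥5363).
#7: not dominated.
#8: dominated by #4 (layovers 0≤0, miles earned 4127≥3157).
#9: dominated by #1 (layovers 3≤3, miles earned 7039≥6368).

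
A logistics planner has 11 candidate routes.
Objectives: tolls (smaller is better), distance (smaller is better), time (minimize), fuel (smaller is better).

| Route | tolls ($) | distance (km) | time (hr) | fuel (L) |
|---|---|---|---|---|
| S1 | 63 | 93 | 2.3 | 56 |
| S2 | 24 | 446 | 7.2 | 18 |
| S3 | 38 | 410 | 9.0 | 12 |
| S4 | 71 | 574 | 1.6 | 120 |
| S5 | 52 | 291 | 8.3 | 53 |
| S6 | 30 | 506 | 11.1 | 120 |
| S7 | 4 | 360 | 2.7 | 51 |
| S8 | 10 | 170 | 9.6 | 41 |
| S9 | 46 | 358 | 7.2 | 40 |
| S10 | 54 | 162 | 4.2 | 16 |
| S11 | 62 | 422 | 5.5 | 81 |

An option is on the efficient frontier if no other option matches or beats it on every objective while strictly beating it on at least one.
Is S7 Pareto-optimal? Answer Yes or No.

Yes

S1: worse on tolls (63 vs 4).
S2: worse on tolls (24 vs 4).
S3: worse on tolls (38 vs 4).
S4: worse on tolls (71 vs 4).
S5: worse on tolls (52 vs 4).
S6: worse on tolls (30 vs 4).
S8: worse on tolls (10 vs 4).
S9: worse on tolls (46 vs 4).
S10: worse on tolls (54 vs 4).
S11: worse on tolls (62 vs 4).
No option is at least as good as S7 on every objective and strictly better on one.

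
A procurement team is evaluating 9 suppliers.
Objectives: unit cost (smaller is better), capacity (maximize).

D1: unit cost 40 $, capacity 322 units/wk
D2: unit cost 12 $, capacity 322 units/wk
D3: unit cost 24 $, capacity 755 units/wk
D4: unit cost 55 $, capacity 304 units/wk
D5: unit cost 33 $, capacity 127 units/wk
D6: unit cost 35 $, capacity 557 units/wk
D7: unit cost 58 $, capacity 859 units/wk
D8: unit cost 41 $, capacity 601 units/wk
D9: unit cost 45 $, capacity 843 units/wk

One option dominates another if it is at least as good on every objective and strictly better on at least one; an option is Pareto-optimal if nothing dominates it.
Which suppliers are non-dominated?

D2, D3, D7, D9

D1: dominated by D2 (unit cost 12≤40, capacity 322≥322).
D2: not dominated (best unit cost).
D3: not dominated.
D4: dominated by D1 (unit cost 40≤55, capacity 322≥304).
D5: dominated by D2 (unit cost 12≤33, capacity 322≥127).
D6: dominated by D3 (unit cost 24≤35, capacity 755≥557).
D7: not dominated (best capacity).
D8: dominated by D3 (unit cost 24≤41, capacity 755≥601).
D9: not dominated.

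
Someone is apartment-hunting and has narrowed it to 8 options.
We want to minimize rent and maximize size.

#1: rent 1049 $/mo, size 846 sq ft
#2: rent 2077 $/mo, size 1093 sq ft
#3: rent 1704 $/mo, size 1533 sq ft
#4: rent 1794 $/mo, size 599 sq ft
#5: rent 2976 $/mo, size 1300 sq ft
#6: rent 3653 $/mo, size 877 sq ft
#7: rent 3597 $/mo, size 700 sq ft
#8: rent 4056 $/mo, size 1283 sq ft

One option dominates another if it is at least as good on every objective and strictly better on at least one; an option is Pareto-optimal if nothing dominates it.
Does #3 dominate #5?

#3 vs #5: rent 1704≤2976, size 1533≥1300 — #3 is at least as good on every objective with at least one strict improvement.

Yes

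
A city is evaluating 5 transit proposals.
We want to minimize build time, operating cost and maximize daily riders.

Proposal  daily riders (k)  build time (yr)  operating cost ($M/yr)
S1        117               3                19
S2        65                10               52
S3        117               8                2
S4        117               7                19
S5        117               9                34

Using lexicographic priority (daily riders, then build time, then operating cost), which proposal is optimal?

S1

First maximize daily riders: best is 117, kept {S1, S3, S4, S5}.
Then minimize build time: best is 3, kept {S1}.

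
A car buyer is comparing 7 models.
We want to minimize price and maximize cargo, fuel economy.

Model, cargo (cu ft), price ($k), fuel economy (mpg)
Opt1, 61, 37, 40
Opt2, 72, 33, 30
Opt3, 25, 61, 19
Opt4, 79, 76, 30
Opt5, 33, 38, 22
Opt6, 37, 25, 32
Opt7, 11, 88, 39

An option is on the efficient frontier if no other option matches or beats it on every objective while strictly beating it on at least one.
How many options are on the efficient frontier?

Opt1: not dominated (best fuel economy).
Opt2: not dominated.
Opt3: dominated by Opt1 (cargo 61≥25, price 37≤61, fuel economy 40≥19).
Opt4: not dominated (best cargo).
Opt5: dominated by Opt1 (cargo 61≥33, price 37≤38, fuel economy 40≥22).
Opt6: not dominated (best price).
Opt7: dominated by Opt1 (cargo 61≥11, price 37≤88, fuel economy 40≥39).
Pareto-optimal: Opt1, Opt2, Opt4, Opt6 → 4.

4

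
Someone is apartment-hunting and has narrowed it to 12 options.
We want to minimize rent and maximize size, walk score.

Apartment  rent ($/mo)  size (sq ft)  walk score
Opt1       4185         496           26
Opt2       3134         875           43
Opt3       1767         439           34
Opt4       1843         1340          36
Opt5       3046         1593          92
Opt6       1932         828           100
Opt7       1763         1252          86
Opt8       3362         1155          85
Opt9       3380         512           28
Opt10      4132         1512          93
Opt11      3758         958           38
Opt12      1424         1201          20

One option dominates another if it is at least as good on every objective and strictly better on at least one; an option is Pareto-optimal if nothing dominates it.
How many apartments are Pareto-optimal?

6

Opt1: dominated by Opt2 (rent 3134≤4185, size 875≥496, walk score 43≥26).
Opt2: dominated by Opt5 (rent 3046≤3134, size 1593≥875, walk score 92≥43).
Opt3: dominated by Opt7 (rent 1763≤1767, size 1252≥439, walk score 86≥34).
Opt4: not dominated.
Opt5: not dominated (best size).
Opt6: not dominated (best walk score).
Opt7: not dominated.
Opt8: dominated by Opt5 (rent 3046≤3362, size 1593≥1155, walk score 92≥85).
Opt9: dominated by Opt2 (rent 3134≤3380, size 875≥512, walk score 43≥28).
Opt10: not dominated.
Opt11: dominated by Opt5 (rent 3046≤3758, size 1593≥958, walk score 92≥38).
Opt12: not dominated (best rent).
Pareto-optimal: Opt4, Opt5, Opt6, Opt7, Opt10, Opt12 → 6.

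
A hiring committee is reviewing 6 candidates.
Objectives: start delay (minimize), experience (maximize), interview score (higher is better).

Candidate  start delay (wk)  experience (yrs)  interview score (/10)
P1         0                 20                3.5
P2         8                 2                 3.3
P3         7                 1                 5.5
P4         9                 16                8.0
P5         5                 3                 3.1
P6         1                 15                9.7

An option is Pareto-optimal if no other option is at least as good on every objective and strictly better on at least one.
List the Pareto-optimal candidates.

P1, P4, P6

P1: not dominated (best start delay).
P2: dominated by P1 (start delay 0≤8, experience 20≥2, interview score 3.5≥3.3).
P3: dominated by P6 (start delay 1≤7, experience 15≥1, interview score 9.7≥5.5).
P4: not dominated.
P5: dominated by P1 (start delay 0≤5, experience 20≥3, interview score 3.5≥3.1).
P6: not dominated (best interview score).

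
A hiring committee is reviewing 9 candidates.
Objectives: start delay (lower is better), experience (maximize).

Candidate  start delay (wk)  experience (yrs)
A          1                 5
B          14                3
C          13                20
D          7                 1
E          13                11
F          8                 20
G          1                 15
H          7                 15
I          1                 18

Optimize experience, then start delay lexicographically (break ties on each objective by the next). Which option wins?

F

First maximize experience: best is 20, kept {C, F}.
Then minimize start delay: best is 8, kept {F}.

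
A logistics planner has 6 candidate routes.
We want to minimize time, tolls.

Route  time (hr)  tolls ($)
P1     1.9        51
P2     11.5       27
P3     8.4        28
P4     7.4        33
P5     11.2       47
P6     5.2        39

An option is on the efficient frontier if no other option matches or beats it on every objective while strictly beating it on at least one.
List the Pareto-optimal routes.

P1, P2, P3, P4, P6

P1: not dominated (best time).
P2: not dominated (best tolls).
P3: not dominated.
P4: not dominated.
P5: dominated by P3 (time 8.4≤11.2, tolls 28≤47).
P6: not dominated.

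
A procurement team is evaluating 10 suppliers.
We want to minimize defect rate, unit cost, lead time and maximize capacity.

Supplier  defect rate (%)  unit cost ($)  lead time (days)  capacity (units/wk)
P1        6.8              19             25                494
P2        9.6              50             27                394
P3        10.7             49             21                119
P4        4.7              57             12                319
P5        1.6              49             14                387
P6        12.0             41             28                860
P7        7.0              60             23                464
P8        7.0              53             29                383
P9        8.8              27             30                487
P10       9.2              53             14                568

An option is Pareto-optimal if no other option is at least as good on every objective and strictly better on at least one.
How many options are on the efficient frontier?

6

P1: not dominated (best unit cost).
P2: dominated by P1 (defect rate 6.8≤9.6, unit cost 19≤50, lead time 25≤27, capacity 494≥394).
P3: dominated by P5 (defect rate 1.6≤10.7, unit cost 49≤49, lead time 14≤21, capacity 387≥119).
P4: not dominated (best lead time).
P5: not dominated (best defect rate).
P6: not dominated (best capacity).
P7: not dominated.
P8: dominated by P1 (defect rate 6.8≤7.0, unit cost 19≤53, lead time 25≤29, capacity 494≥383).
P9: dominated by P1 (defect rate 6.8≤8.8, unit cost 19≤27, lead time 25≤30, capacity 494≥487).
P10: not dominated.
Pareto-optimal: P1, P4, P5, P6, P7, P10 → 6.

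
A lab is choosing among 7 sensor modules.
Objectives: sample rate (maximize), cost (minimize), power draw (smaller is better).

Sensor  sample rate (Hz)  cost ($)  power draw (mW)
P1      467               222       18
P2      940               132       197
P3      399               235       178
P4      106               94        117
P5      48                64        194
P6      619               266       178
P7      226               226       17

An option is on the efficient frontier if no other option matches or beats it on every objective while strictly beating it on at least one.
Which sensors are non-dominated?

P1: not dominated.
P2: not dominated (best sample rate).
P3: dominated by P1 (sample rate 467≥399, cost 222≤235, power draw 18≤178).
P4: not dominated.
P5: not dominated (best cost).
P6: not dominated.
P7: not dominated (best power draw).

P1, P2, P4, P5, P6, P7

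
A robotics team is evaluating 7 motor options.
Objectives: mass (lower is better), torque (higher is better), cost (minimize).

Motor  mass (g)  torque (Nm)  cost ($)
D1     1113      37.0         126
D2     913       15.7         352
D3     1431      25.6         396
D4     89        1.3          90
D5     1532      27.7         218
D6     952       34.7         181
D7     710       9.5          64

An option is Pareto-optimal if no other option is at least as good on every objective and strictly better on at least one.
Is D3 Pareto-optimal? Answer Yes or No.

No

D1 vs D3: mass 1113≤1431, torque 37.0≥25.6, cost 126≤396 — D1 is at least as good on every objective and strictly better on at least one, so D1 dominates D3.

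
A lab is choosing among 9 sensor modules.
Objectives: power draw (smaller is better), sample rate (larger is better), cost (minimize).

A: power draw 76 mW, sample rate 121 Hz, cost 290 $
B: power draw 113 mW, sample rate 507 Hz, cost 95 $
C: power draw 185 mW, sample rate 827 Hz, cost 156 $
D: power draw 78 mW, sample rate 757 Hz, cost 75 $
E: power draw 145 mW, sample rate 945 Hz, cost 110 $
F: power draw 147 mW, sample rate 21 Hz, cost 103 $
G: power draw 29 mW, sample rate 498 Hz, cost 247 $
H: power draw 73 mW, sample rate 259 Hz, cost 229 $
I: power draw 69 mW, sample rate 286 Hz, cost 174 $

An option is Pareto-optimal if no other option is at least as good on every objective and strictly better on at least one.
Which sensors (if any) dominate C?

E

E: power draw 145≤185, sample rate 945≥827, cost 110≤156 — dominates C.
Others (A, B, D, F, G, H, I) are each worse than C on at least one objective.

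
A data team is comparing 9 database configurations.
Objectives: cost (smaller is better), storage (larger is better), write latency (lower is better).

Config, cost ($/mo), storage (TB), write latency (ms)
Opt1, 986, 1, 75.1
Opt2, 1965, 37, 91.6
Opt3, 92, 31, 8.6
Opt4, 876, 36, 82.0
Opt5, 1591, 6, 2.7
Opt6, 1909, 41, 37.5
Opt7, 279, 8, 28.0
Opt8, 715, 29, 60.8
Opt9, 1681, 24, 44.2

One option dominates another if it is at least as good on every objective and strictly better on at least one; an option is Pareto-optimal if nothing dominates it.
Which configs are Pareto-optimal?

Opt1: dominated by Opt3 (cost 92≤986, storage 31≥1, write latency 8.6≤75.1).
Opt2: dominated by Opt6 (cost 1909≤1965, storage 41≥37, write latency 37.5≤91.6).
Opt3: not dominated (best cost).
Opt4: not dominated.
Opt5: not dominated (best write latency).
Opt6: not dominated (best storage).
Opt7: dominated by Opt3 (cost 92≤279, storage 31≥8, write latency 8.6≤28.0).
Opt8: dominated by Opt3 (cost 92≤715, storage 31≥29, write latency 8.6≤60.8).
Opt9: dominated by Opt3 (cost 92≤1681, storage 31≥24, write latency 8.6≤44.2).

Opt3, Opt4, Opt5, Opt6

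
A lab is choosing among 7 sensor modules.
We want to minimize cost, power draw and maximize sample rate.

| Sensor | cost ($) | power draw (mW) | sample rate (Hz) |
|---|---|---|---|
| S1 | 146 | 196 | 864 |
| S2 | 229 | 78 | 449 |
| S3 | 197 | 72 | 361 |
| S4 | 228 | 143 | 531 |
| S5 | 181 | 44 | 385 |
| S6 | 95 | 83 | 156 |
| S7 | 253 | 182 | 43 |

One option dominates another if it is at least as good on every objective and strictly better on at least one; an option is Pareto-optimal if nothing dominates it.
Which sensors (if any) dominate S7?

S2: cost 229≤253, power draw 78≤182, sample rate 449≥43 — dominates S7.
S3: cost 197≤253, power draw 72≤182, sample rate 361≥43 — dominates S7.
S4: cost 228≤253, power draw 143≤182, sample rate 531≥43 — dominates S7.
S5: cost 181≤253, power draw 44≤182, sample rate 385≥43 — dominates S7.
S6: cost 95≤253, power draw 83≤182, sample rate 156≥43 — dominates S7.
Others (S1) are each worse than S7 on at least one objective.

S2, S3, S4, S5, S6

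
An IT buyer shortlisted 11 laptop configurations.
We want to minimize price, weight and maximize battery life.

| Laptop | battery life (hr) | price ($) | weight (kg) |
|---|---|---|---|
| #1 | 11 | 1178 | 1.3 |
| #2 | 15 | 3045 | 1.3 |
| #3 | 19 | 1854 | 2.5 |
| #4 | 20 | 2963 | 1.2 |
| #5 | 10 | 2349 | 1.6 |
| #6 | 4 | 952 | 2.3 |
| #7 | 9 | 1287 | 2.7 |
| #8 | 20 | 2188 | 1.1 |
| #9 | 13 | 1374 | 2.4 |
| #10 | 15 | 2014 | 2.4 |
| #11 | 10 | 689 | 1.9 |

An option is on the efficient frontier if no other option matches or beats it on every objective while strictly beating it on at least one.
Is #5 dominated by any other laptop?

Yes

#1 vs #5: battery life 11≥10, price 1178≤2349, weight 1.3≤1.6 — #1 is at least as good on every objective and strictly better on at least one, so #1 dominates #5.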